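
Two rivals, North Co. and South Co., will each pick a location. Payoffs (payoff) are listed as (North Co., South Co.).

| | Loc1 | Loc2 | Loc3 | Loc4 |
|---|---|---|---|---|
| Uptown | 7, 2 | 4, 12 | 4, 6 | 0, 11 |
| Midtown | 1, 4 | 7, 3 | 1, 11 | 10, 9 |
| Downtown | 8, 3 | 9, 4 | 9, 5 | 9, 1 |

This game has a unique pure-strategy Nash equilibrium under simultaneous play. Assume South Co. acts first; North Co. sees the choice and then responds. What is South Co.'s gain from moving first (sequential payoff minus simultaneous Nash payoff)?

Work backward from North Co.'s decision.
- Loc1: North Co. compares 7, 1, 8 and picks Downtown; South Co. would get 3.
- Loc2: North Co. compares 4, 7, 9 and picks Downtown; South Co. would get 4.
- Loc3: North Co. compares 4, 1, 9 and picks Downtown; South Co. would get 5.
- Loc4: North Co. compares 0, 10, 9 and picks Midtown; South Co. would get 9.
Among 3, 4, 5, 9, the best is 9 at Loc4. Subgame-perfect outcome: (Midtown, Loc4) with payoffs (10, 9).
Under simultaneous play:
North Co.'s best replies: Loc1→Downtown; Loc2→Downtown; Loc3→Downtown; Loc4→Midtown.
South Co.'s best replies: Uptown→Loc2; Midtown→Loc3; Downtown→Loc3.
Only (Downtown, Loc3) has each player best-responding; Nash payoffs (9, 5).
South Co.'s commitment gain: 9 − 5 = 4.

4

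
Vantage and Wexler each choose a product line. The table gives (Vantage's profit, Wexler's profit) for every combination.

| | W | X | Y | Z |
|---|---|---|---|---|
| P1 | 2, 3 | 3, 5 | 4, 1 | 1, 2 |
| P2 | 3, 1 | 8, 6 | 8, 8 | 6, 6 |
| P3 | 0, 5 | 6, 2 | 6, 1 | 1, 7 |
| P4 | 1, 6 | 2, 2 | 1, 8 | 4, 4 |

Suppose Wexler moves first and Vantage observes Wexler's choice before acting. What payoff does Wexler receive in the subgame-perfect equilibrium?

Vantage best-responds to each possible Wexler move:
- W: BR = P2, leader payoff 1.
- X: BR = P2, leader payoff 6.
- Y: BR = P2, leader payoff 8.
- Z: BR = P2, leader payoff 6.
Among 1, 6, 8, 6, the best is 8 at Y. Subgame-perfect outcome: (P2, Y) with payoffs (8, 8).

8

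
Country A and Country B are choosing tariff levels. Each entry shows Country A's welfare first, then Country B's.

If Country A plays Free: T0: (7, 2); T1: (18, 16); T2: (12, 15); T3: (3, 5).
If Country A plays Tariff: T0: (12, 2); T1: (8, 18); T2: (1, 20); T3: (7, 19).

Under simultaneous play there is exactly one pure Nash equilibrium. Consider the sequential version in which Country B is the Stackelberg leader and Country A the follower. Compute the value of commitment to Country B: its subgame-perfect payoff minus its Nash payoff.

Country A best-responds to each possible Country B move:
- T0 → Country A plays Tariff (best of 7, 12); Country B gets 2.
- T1 → Country A plays Free (best of 18, 8); Country B gets 16.
- T2 → Country A plays Free (best of 12, 1); Country B gets 15.
- T3 → Country A plays Tariff (best of 3, 7); Country B gets 19.
Among 2, 16, 15, 19, the best is 19 at T3. Subgame-perfect outcome: (Tariff, T3) with payoffs (7, 19).
For the simultaneous game, intersect best replies.
Country A's best replies: T0→Tariff; T1→Free; T2→Free; T3→Tariff.
Country B's best replies: Free→T1; Tariff→T2.
The unique mutual best reply is (Free, T1), giving (18, 16).
Country B's commitment gain: 19 − 16 = 3.

3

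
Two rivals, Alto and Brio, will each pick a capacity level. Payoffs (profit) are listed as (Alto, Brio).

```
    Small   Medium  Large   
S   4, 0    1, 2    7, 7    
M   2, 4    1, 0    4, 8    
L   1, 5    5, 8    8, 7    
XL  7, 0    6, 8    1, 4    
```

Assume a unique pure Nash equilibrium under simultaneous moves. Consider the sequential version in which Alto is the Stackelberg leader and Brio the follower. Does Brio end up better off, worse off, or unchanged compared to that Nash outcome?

Backward induction with Alto moving first.
- S: BR = Large, leader payoff 7.
- M: BR = Large, leader payoff 4.
- L: BR = Medium, leader payoff 5.
- XL: BR = Medium, leader payoff 6.
Alto's induced payoffs are 7, 4, 5, 6, so Alto commits to S. Subgame-perfect outcome: (S, Large) with payoffs (7, 7).
Now find the simultaneous Nash equilibrium.
Alto's best replies: Small→XL; Medium→XL; Large→L.
Brio's best replies: S→Large; M→Large; L→Medium; XL→Medium.
The unique mutual best reply is (XL, Medium), giving (6, 8).
Brio earns 7 sequentially versus 8 at the Nash outcome: worse off.

worse off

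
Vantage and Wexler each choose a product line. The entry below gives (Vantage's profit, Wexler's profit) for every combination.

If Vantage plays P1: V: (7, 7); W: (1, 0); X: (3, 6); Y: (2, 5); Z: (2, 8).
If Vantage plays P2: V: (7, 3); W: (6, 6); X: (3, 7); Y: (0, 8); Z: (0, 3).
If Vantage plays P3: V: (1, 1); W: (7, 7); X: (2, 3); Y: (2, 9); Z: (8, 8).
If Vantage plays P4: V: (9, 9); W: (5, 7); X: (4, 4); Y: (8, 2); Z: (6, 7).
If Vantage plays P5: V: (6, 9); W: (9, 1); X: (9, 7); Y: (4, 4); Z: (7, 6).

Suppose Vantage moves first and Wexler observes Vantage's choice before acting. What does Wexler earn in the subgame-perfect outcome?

9

Backward induction with Vantage moving first.
- P1 → Wexler plays Z (best of 7, 0, 6, 5, 8); Vantage gets 2.
- P2 → Wexler plays Y (best of 3, 6, 7, 8, 3); Vantage gets 0.
- P3 → Wexler plays Y (best of 1, 7, 3, 9, 8); Vantage gets 2.
- P4 → Wexler plays V (best of 9, 7, 4, 2, 7); Vantage gets 9.
- P5 → Wexler plays V (best of 9, 1, 7, 4, 6); Vantage gets 6.
Maximizing over 2, 0, 2, 9, 6, Vantage chooses P4. Subgame-perfect outcome: (P4, V) with payoffs (9, 9).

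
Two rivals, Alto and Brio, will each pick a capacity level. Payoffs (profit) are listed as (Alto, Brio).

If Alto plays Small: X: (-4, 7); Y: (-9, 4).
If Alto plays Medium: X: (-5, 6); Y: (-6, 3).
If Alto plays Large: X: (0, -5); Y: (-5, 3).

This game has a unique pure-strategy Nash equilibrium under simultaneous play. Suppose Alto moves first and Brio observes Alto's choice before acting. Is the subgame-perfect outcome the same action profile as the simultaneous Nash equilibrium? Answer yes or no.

Solve by backward induction (Alto leads).
- Small → Brio plays X (best of 7, 4); Alto gets -4.
- Medium → Brio plays X (best of 6, 3); Alto gets -5.
- Large → Brio plays Y (best of -5, 3); Alto gets -5.
Among -4, -5, -5, the best is -4 at Small. Subgame-perfect outcome: (Small, X) with payoffs (-4, 7).
For the simultaneous game, intersect best replies.
Alto's best replies: X→Large; Y→Large.
Brio's best replies: Small→X; Medium→X; Large→Y.
The unique mutual best reply is (Large, Y), giving (-5, 3).
Sequential outcome (Small, X) differs from the Nash profile (Large, Y).

no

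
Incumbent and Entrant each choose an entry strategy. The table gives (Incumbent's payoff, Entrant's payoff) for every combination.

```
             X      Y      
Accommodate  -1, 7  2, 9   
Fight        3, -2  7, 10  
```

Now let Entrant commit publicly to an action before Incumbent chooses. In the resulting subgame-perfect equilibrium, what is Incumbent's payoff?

7

Work backward from Incumbent's decision.
- X: BR = Fight, leader payoff -2.
- Y: BR = Fight, leader payoff 10.
Maximizing over -2, 10, Entrant chooses Y. Subgame-perfect outcome: (Fight, Y) with payoffs (7, 10).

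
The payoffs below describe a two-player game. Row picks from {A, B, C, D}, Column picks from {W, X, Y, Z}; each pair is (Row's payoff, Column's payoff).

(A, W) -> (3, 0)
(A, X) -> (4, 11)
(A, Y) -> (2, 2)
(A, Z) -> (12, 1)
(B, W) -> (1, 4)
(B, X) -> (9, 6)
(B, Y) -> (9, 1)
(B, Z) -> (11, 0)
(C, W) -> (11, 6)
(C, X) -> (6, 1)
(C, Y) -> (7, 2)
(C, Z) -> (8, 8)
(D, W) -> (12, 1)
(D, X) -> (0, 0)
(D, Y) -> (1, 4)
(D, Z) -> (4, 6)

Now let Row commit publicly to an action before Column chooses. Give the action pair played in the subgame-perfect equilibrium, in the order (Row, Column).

Column best-responds to each possible Row move:
- A: Column compares 0, 11, 2, 1 and picks X; Row would get 4.
- B: Column compares 4, 6, 1, 0 and picks X; Row would get 9.
- C: Column compares 6, 1, 2, 8 and picks Z; Row would get 8.
- D: Column compares 1, 0, 4, 6 and picks Z; Row would get 4.
Maximizing over 4, 9, 8, 4, Row chooses B. Subgame-perfect outcome: (B, X) with payoffs (9, 6).

(B, X)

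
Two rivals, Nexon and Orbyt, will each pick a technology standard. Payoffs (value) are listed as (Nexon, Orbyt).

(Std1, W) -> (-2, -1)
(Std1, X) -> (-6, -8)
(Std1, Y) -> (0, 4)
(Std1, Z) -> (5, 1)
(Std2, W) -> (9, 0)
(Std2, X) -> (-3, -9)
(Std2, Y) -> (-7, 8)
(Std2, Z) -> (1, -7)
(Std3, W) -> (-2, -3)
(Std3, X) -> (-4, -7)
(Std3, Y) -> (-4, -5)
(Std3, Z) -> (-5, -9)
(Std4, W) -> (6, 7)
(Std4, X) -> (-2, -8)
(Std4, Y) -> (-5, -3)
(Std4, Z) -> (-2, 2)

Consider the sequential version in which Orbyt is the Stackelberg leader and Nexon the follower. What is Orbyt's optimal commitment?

Y

Nexon best-responds to each possible Orbyt move:
- W: BR = Std2, leader payoff 0.
- X: BR = Std4, leader payoff -8.
- Y: BR = Std1, leader payoff 4.
- Z: BR = Std1, leader payoff 1.
Maximizing over 0, -8, 4, 1, Orbyt chooses Y. Subgame-perfect outcome: (Std1, Y) with payoffs (0, 4).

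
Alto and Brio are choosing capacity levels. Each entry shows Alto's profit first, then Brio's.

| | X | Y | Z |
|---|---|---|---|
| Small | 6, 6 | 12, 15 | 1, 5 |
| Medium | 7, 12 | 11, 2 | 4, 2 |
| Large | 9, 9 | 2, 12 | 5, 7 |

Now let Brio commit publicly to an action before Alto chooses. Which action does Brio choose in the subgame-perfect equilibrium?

Y

Solve by backward induction (Brio leads).
- X → Alto plays Large (best of 6, 7, 9); Brio gets 9.
- Y → Alto plays Small (best of 12, 11, 2); Brio gets 15.
- Z → Alto plays Large (best of 1, 4, 5); Brio gets 7.
Brio's induced payoffs are 9, 15, 7, so Brio commits to Y. Subgame-perfect outcome: (Small, Y) with payoffs (12, 15).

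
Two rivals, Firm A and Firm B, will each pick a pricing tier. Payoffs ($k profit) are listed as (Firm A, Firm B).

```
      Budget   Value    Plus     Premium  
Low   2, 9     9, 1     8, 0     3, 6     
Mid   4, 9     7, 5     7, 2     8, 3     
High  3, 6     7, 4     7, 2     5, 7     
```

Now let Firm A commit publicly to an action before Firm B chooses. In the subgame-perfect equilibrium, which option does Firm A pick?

Work backward from Firm B's decision.
- Low: Firm B compares 9, 1, 0, 6 and picks Budget; Firm A would get 2.
- Mid: Firm B compares 9, 5, 2, 3 and picks Budget; Firm A would get 4.
- High: Firm B compares 6, 4, 2, 7 and picks Premium; Firm A would get 5.
Among 2, 4, 5, the best is 5 at High. Subgame-perfect outcome: (High, Premium) with payoffs (5, 7).

High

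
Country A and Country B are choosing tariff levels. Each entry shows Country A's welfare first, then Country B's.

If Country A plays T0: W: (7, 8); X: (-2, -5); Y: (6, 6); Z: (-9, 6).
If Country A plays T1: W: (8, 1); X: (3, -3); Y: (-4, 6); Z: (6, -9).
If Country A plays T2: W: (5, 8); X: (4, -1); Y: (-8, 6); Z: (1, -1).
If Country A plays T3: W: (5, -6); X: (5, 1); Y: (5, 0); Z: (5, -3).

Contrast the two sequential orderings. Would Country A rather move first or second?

If Country A leads: Country B's best replies are T0→W, T1→Y, T2→W, T3→X; Country A's induced payoffs 7, -4, 5, 5; outcome (T0, W), payoffs (7, 8).
If Country B leads: Country A's best replies are W→T1, X→T3, Y→T0, Z→T1; Country B's induced payoffs 1, 1, 6, -9; outcome (T0, Y), payoffs (6, 6).
Country A gets 7 moving first and 6 moving second, so Country A prefers to move first.

first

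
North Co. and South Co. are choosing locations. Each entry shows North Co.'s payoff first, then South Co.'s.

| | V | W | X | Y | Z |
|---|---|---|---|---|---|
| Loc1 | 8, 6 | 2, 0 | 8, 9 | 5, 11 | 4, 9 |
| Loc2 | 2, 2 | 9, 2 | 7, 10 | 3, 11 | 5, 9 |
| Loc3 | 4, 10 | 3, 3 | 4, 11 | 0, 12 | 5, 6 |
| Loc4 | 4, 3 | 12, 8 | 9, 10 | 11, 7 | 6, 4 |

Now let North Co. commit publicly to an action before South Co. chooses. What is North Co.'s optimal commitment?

Loc4

Solve by backward induction (North Co. leads).
- Loc1: BR = Y, leader payoff 5.
- Loc2: BR = Y, leader payoff 3.
- Loc3: BR = Y, leader payoff 0.
- Loc4: BR = X, leader payoff 9.
Maximizing over 5, 3, 0, 9, North Co. chooses Loc4. Subgame-perfect outcome: (Loc4, X) with payoffs (9, 10).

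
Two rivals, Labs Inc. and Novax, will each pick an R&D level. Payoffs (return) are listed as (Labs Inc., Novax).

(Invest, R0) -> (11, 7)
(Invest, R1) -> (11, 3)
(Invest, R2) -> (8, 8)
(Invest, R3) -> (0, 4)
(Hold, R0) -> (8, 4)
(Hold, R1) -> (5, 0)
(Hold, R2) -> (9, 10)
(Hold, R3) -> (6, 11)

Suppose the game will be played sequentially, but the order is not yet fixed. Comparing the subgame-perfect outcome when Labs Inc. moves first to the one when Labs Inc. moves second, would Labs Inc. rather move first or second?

If Labs Inc. leads: Novax's best replies are Invest→R2, Hold→R3; Labs Inc.'s induced payoffs 8, 6; outcome (Invest, R2), payoffs (8, 8).
If Novax leads: Labs Inc.'s best replies are R0→Invest, R1→Invest, R2→Hold, R3→Hold; Novax's induced payoffs 7, 3, 10, 11; outcome (Hold, R3), payoffs (6, 11).
Labs Inc. gets 8 moving first and 6 moving second, so Labs Inc. prefers to move first.

first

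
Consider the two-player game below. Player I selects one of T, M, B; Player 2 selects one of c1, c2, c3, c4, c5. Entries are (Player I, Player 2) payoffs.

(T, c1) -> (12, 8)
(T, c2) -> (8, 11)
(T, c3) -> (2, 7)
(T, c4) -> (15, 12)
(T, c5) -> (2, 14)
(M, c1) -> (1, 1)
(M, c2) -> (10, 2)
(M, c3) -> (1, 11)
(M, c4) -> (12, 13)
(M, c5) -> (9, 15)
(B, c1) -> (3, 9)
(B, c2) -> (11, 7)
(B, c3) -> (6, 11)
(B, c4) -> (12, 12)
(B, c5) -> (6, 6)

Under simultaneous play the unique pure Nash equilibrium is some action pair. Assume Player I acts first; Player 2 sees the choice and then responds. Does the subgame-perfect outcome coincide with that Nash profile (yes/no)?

no

Work backward from Player 2's decision.
- T → Player 2 plays c5 (best of 8, 11, 7, 12, 14); Player I gets 2.
- M → Player 2 plays c5 (best of 1, 2, 11, 13, 15); Player I gets 9.
- B → Player 2 plays c4 (best of 9, 7, 11, 12, 6); Player I gets 12.
Player I's induced payoffs are 2, 9, 12, so Player I commits to B. Subgame-perfect outcome: (B, c4) with payoffs (12, 12).
Under simultaneous play:
Player I's best replies: c1→T; c2→B; c3→B; c4→T; c5→M.
Player 2's best replies: T→c5; M→c5; B→c4.
Only (M, c5) has each player best-responding; Nash payoffs (9, 15).
Sequential outcome (B, c4) differs from the Nash profile (M, c5).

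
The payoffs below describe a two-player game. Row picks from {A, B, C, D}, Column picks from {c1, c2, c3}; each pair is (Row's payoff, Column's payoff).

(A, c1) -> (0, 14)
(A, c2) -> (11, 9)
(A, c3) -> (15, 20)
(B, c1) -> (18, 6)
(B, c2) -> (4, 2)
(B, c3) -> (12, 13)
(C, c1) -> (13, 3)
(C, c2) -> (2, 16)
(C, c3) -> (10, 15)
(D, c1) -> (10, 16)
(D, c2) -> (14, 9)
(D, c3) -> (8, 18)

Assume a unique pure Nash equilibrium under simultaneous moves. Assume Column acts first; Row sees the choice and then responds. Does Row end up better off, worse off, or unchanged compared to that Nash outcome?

Work backward from Row's decision.
- c1: BR = B, leader payoff 6.
- c2: BR = D, leader payoff 9.
- c3: BR = A, leader payoff 20.
Among 6, 9, 20, the best is 20 at c3. Subgame-perfect outcome: (A, c3) with payoffs (15, 20).
Now find the simultaneous Nash equilibrium.
Row's best replies: c1→B; c2→D; c3→A.
Column's best replies: A→c3; B→c3; C→c2; D→c3.
The unique mutual best reply is (A, c3), giving (15, 20).
Row earns 15 sequentially versus 15 at the Nash outcome: unchanged.

unchanged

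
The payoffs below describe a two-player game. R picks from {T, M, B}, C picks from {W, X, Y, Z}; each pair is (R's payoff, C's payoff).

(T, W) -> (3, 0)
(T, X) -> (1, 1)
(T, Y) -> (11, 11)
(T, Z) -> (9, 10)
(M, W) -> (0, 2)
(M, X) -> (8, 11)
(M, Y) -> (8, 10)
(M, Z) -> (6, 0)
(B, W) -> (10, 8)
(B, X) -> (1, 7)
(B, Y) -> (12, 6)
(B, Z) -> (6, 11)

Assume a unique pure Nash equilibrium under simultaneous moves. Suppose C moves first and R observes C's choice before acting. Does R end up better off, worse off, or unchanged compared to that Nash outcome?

unchanged

Solve by backward induction (C leads).
- W: R compares 3, 0, 10 and picks B; C would get 8.
- X: R compares 1, 8, 1 and picks M; C would get 11.
- Y: R compares 11, 8, 12 and picks B; C would get 6.
- Z: R compares 9, 6, 6 and picks T; C would get 10.
Among 8, 11, 6, 10, the best is 11 at X. Subgame-perfect outcome: (M, X) with payoffs (8, 11).
For the simultaneous game, intersect best replies.
R's best replies: W→B; X→M; Y→B; Z→T.
C's best replies: T→Y; M→X; B→Z.
The unique mutual best reply is (M, X), giving (8, 11).
R earns 8 sequentially versus 8 at the Nash outcome: unchanged.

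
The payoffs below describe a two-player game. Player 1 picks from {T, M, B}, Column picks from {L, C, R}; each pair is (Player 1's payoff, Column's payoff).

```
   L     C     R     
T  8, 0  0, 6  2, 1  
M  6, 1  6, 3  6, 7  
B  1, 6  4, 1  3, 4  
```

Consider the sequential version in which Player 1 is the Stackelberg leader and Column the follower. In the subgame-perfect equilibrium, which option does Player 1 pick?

M

Backward induction with Player 1 moving first.
- T: BR = C, leader payoff 0.
- M: BR = R, leader payoff 6.
- B: BR = L, leader payoff 1.
Player 1's induced payoffs are 0, 6, 1, so Player 1 commits to M. Subgame-perfect outcome: (M, R) with payoffs (6, 7).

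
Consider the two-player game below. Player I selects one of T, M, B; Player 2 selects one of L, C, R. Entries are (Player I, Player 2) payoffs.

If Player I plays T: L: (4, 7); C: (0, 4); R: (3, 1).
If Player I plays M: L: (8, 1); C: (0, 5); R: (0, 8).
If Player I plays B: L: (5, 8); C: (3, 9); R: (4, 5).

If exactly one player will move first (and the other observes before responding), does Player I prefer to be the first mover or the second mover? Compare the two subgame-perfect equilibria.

If Player I leads: Player 2's best replies are T→L, M→R, B→C; Player I's induced payoffs 4, 0, 3; outcome (T, L), payoffs (4, 7).
If Player 2 leads: Player I's best replies are L→M, C→B, R→B; Player 2's induced payoffs 1, 9, 5; outcome (B, C), payoffs (3, 9).
Player I gets 4 moving first and 3 moving second, so Player I prefers to move first.

first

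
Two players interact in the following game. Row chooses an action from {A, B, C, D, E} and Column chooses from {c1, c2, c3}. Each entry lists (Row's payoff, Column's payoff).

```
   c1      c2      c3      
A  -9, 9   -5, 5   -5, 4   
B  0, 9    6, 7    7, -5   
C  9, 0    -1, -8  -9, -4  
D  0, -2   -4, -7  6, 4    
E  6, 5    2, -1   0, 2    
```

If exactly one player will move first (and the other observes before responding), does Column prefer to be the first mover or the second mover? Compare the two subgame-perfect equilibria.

first

If Row leads: Column's best replies are A→c1, B→c1, C→c1, D→c3, E→c1; Row's induced payoffs -9, 0, 9, 6, 6; outcome (C, c1), payoffs (9, 0).
If Column leads: Row's best replies are c1→C, c2→B, c3→B; Column's induced payoffs 0, 7, -5; outcome (B, c2), payoffs (6, 7).
Column gets 7 moving first and 0 moving second, so Column prefers to move first.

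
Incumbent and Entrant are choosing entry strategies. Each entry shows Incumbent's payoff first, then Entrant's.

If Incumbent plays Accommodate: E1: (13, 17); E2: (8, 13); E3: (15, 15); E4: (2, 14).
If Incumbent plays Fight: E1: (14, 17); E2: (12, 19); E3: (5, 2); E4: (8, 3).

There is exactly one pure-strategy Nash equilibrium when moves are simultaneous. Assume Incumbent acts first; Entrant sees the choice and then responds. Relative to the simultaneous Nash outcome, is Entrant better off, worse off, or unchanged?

worse off

Solve by backward induction (Incumbent leads).
- Accommodate: Entrant compares 17, 13, 15, 14 and picks E1; Incumbent would get 13.
- Fight: Entrant compares 17, 19, 2, 3 and picks E2; Incumbent would get 12.
Incumbent's induced payoffs are 13, 12, so Incumbent commits to Accommodate. Subgame-perfect outcome: (Accommodate, E1) with payoffs (13, 17).
Now find the simultaneous Nash equilibrium.
Incumbent's best replies: E1→Fight; E2→Fight; E3→Accommodate; E4→Fight.
Entrant's best replies: Accommodate→E1; Fight→E2.
Only (Fight, E2) has each player best-responding; Nash payoffs (12, 19).
Entrant earns 17 sequentially versus 19 at the Nash outcome: worse off.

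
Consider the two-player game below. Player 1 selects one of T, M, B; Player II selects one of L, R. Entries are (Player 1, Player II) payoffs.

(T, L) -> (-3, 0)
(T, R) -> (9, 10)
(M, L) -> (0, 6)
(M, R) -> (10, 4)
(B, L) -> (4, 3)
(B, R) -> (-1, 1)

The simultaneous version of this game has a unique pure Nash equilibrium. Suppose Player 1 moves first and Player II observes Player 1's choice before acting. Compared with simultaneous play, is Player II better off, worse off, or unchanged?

better off

Work backward from Player II's decision.
- T → Player II plays R (best of 0, 10); Player 1 gets 9.
- M → Player II plays L (best of 6, 4); Player 1 gets 0.
- B → Player II plays L (best of 3, 1); Player 1 gets 4.
Player 1's induced payoffs are 9, 0, 4, so Player 1 commits to T. Subgame-perfect outcome: (T, R) with payoffs (9, 10).
For the simultaneous game, intersect best replies.
Player 1's best replies: L→B; R→M.
Player II's best replies: T→R; M→L; B→L.
Only (B, L) has each player best-responding; Nash payoffs (4, 3).
Player II earns 10 sequentially versus 3 at the Nash outcome: better off.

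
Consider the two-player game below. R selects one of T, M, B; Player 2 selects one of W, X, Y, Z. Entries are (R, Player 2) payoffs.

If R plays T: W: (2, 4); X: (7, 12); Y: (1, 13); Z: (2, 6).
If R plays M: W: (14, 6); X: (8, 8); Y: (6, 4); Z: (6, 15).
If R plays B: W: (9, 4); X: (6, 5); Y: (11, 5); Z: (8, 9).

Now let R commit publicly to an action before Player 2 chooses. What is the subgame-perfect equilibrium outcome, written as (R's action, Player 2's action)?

Backward induction with R moving first.
- T: BR = Y, leader payoff 1.
- M: BR = Z, leader payoff 6.
- B: BR = Z, leader payoff 8.
R's induced payoffs are 1, 6, 8, so R commits to B. Subgame-perfect outcome: (B, Z) with payoffs (8, 9).

(B, Z)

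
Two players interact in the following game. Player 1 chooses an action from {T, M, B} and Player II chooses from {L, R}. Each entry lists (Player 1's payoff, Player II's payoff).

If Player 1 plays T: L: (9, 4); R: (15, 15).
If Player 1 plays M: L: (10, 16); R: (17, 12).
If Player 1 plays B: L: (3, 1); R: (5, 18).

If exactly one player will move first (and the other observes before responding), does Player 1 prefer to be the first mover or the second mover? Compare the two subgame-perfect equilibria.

If Player 1 leads: Player II's best replies are T→R, M→L, B→R; Player 1's induced payoffs 15, 10, 5; outcome (T, R), payoffs (15, 15).
If Player II leads: Player 1's best replies are L→M, R→M; Player II's induced payoffs 16, 12; outcome (M, L), payoffs (10, 16).
Player 1 gets 15 moving first and 10 moving second, so Player 1 prefers to move first.

first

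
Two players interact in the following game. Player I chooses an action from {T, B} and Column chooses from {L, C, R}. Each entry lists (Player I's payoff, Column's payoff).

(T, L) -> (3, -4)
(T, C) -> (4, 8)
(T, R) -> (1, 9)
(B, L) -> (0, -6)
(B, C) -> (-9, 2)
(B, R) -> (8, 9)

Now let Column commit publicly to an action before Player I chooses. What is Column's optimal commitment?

Solve by backward induction (Column leads).
- L: BR = T, leader payoff -4.
- C: BR = T, leader payoff 8.
- R: BR = B, leader payoff 9.
Maximizing over -4, 8, 9, Column chooses R. Subgame-perfect outcome: (B, R) with payoffs (8, 9).

R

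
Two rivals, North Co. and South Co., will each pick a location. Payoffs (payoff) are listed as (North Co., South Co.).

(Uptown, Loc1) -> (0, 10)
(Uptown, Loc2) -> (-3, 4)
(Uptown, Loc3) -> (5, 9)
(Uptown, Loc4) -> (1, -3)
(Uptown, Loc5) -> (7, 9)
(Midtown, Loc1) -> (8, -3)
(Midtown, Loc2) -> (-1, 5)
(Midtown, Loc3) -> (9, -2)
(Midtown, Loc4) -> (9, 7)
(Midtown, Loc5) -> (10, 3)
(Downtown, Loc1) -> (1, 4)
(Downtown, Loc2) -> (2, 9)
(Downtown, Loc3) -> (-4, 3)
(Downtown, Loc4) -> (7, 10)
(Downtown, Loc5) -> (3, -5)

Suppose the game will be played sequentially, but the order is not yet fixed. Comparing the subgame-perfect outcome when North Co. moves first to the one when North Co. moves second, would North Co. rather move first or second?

If North Co. leads: South Co.'s best replies are Uptown→Loc1, Midtown→Loc4, Downtown→Loc4; North Co.'s induced payoffs 0, 9, 7; outcome (Midtown, Loc4), payoffs (9, 7).
If South Co. leads: North Co.'s best replies are Loc1→Midtown, Loc2→Downtown, Loc3→Midtown, Loc4→Midtown, Loc5→Midtown; South Co.'s induced payoffs -3, 9, -2, 7, 3; outcome (Downtown, Loc2), payoffs (2, 9).
North Co. gets 9 moving first and 2 moving second, so North Co. prefers to move first.

first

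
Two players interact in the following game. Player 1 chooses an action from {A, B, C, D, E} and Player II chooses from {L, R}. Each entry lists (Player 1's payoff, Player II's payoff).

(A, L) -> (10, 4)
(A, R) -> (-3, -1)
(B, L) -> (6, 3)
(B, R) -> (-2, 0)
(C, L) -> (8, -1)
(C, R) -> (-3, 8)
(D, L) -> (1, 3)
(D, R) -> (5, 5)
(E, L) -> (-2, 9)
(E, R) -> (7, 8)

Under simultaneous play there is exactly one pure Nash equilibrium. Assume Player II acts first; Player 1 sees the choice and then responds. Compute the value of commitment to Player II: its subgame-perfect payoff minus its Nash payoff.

4

Backward induction with Player II moving first.
- L → Player 1 plays A (best of 10, 6, 8, 1, -2); Player II gets 4.
- R → Player 1 plays E (best of -3, -2, -3, 5, 7); Player II gets 8.
Player II's induced payoffs are 4, 8, so Player II commits to R. Subgame-perfect outcome: (E, R) with payoffs (7, 8).
Now find the simultaneous Nash equilibrium.
Player 1's best replies: L→A; R→E.
Player II's best replies: A→L; B→L; C→R; D→R; E→L.
Only (A, L) has each player best-responding; Nash payoffs (10, 4).
Player II's commitment gain: 8 − 4 = 4.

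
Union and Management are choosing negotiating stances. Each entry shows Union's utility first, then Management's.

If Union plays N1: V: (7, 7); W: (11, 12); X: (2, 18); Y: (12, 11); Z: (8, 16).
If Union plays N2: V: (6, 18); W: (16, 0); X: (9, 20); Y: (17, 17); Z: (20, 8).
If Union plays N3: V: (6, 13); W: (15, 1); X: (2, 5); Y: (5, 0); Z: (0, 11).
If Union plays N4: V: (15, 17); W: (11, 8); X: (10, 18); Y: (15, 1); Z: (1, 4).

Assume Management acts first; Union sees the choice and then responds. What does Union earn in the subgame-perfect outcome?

10

Work backward from Union's decision.
- V: Union compares 7, 6, 6, 15 and picks N4; Management would get 17.
- W: Union compares 11, 16, 15, 11 and picks N2; Management would get 0.
- X: Union compares 2, 9, 2, 10 and picks N4; Management would get 18.
- Y: Union compares 12, 17, 5, 15 and picks N2; Management would get 17.
- Z: Union compares 8, 20, 0, 1 and picks N2; Management would get 8.
Among 17, 0, 18, 17, 8, the best is 18 at X. Subgame-perfect outcome: (N4, X) with payoffs (10, 18).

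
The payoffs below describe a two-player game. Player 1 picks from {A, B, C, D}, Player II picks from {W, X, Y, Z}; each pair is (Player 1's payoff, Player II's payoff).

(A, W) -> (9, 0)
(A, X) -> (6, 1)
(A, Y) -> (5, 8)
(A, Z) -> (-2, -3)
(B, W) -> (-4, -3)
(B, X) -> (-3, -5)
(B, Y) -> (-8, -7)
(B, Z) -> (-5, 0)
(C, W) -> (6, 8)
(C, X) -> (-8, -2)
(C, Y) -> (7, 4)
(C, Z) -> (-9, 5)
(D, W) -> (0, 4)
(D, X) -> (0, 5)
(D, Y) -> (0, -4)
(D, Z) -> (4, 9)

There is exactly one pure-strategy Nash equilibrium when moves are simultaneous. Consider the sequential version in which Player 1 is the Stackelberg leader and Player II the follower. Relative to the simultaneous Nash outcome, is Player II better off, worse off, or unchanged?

Solve by backward induction (Player 1 leads).
- A: Player II compares 0, 1, 8, -3 and picks Y; Player 1 would get 5.
- B: Player II compares -3, -5, -7, 0 and picks Z; Player 1 would get -5.
- C: Player II compares 8, -2, 4, 5 and picks W; Player 1 would get 6.
- D: Player II compares 4, 5, -4, 9 and picks Z; Player 1 would get 4.
Among 5, -5, 6, 4, the best is 6 at C. Subgame-perfect outcome: (C, W) with payoffs (6, 8).
Under simultaneous play:
Player 1's best replies: W→A; X→A; Y→C; Z→D.
Player II's best replies: A→Y; B→Z; C→W; D→Z.
The unique mutual best reply is (D, Z), giving (4, 9).
Player II earns 8 sequentially versus 9 at the Nash outcome: worse off.

worse off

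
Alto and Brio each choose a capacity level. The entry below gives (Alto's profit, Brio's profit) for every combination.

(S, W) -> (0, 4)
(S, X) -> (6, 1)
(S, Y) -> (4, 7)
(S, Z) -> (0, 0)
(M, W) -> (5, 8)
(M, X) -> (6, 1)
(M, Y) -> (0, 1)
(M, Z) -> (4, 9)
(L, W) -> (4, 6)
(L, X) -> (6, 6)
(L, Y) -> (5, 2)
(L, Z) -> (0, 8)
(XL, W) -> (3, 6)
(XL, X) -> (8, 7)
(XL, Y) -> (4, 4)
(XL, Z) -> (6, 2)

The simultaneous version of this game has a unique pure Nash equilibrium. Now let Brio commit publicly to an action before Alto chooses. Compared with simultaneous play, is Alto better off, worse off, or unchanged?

worse off

Work backward from Alto's decision.
- W: Alto compares 0, 5, 4, 3 and picks M; Brio would get 8.
- X: Alto compares 6, 6, 6, 8 and picks XL; Brio would get 7.
- Y: Alto compares 4, 0, 5, 4 and picks L; Brio would get 2.
- Z: Alto compares 0, 4, 0, 6 and picks XL; Brio would get 2.
Among 8, 7, 2, 2, the best is 8 at W. Subgame-perfect outcome: (M, W) with payoffs (5, 8).
For the simultaneous game, intersect best replies.
Alto's best replies: W→M; X→XL; Y→L; Z→XL.
Brio's best replies: S→Y; M→Z; L→Z; XL→X.
The unique mutual best reply is (XL, X), giving (8, 7).
Alto earns 5 sequentially versus 8 at the Nash outcome: worse off.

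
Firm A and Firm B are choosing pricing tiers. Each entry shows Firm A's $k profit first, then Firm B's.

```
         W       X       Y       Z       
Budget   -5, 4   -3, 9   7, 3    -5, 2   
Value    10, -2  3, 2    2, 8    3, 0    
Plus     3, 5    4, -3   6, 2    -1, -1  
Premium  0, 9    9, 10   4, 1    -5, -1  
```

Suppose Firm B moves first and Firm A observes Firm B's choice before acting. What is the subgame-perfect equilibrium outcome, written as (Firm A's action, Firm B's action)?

Work backward from Firm A's decision.
- W: Firm A compares -5, 10, 3, 0 and picks Value; Firm B would get -2.
- X: Firm A compares -3, 3, 4, 9 and picks Premium; Firm B would get 10.
- Y: Firm A compares 7, 2, 6, 4 and picks Budget; Firm B would get 3.
- Z: Firm A compares -5, 3, -1, -5 and picks Value; Firm B would get 0.
Among -2, 10, 3, 0, the best is 10 at X. Subgame-perfect outcome: (Premium, X) with payoffs (9, 10).

(Premium, X)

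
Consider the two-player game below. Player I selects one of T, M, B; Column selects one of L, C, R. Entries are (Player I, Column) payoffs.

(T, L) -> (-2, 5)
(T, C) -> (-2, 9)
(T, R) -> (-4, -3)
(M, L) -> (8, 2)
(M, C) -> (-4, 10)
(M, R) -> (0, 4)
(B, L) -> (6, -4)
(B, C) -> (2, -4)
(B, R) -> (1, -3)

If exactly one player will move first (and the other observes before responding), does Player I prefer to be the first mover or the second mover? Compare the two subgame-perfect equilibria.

If Player I leads: Column's best replies are T→C, M→C, B→R; Player I's induced payoffs -2, -4, 1; outcome (B, R), payoffs (1, -3).
If Column leads: Player I's best replies are L→M, C→B, R→B; Column's induced payoffs 2, -4, -3; outcome (M, L), payoffs (8, 2).
Player I gets 1 moving first and 8 moving second, so Player I prefers to move second.

second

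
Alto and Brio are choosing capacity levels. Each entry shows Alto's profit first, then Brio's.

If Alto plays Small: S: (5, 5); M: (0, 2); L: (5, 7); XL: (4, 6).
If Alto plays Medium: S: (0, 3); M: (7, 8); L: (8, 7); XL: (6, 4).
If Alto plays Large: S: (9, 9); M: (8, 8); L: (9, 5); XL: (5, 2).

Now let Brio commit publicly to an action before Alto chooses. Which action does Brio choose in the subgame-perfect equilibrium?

S

Alto best-responds to each possible Brio move:
- S: BR = Large, leader payoff 9.
- M: BR = Large, leader payoff 8.
- L: BR = Large, leader payoff 5.
- XL: BR = Medium, leader payoff 4.
Maximizing over 9, 8, 5, 4, Brio chooses S. Subgame-perfect outcome: (Large, S) with payoffs (9, 9).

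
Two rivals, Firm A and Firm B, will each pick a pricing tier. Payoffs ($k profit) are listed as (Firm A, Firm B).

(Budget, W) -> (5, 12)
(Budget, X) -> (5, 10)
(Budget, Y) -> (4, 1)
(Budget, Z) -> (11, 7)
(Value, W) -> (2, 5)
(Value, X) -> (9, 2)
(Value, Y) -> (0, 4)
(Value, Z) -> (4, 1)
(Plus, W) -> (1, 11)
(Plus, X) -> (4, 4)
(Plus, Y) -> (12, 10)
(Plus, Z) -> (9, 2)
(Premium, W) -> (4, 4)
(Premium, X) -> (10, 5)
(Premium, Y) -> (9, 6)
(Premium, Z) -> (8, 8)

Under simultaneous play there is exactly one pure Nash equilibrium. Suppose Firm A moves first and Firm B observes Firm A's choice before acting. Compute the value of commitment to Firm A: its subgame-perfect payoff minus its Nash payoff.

Firm B best-responds to each possible Firm A move:
- Budget: BR = W, leader payoff 5.
- Value: BR = W, leader payoff 2.
- Plus: BR = W, leader payoff 1.
- Premium: BR = Z, leader payoff 8.
Among 5, 2, 1, 8, the best is 8 at Premium. Subgame-perfect outcome: (Premium, Z) with payoffs (8, 8).
Now find the simultaneous Nash equilibrium.
Firm A's best replies: W→Budget; X→Premium; Y→Plus; Z→Budget.
Firm B's best replies: Budget→W; Value→W; Plus→W; Premium→Z.
The unique mutual best reply is (Budget, W), giving (5, 12).
Firm A's commitment gain: 8 − 5 = 3.

3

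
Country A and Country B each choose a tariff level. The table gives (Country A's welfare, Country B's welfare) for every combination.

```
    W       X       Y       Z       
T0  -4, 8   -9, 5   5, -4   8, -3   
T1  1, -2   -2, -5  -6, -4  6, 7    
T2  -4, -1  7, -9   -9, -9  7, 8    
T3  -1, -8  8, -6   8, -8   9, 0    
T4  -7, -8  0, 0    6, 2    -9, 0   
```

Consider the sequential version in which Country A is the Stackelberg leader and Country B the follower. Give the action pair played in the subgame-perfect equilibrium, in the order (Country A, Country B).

Work backward from Country B's decision.
- T0 → Country B plays W (best of 8, 5, -4, -3); Country A gets -4.
- T1 → Country B plays Z (best of -2, -5, -4, 7); Country A gets 6.
- T2 → Country B plays Z (best of -1, -9, -9, 8); Country A gets 7.
- T3 → Country B plays Z (best of -8, -6, -8, 0); Country A gets 9.
- T4 → Country B plays Y (best of -8, 0, 2, 0); Country A gets 6.
Maximizing over -4, 6, 7, 9, 6, Country A chooses T3. Subgame-perfect outcome: (T3, Z) with payoffs (9, 0).

(T3, Z)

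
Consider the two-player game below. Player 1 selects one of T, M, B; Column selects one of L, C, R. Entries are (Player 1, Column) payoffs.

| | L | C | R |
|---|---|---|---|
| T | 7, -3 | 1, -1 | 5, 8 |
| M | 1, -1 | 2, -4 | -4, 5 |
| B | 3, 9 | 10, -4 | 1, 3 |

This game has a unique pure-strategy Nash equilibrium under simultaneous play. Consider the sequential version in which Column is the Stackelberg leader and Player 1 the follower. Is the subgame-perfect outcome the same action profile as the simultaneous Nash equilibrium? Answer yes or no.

Work backward from Player 1's decision.
- L: BR = T, leader payoff -3.
- C: BR = B, leader payoff -4.
- R: BR = T, leader payoff 8.
Column's induced payoffs are -3, -4, 8, so Column commits to R. Subgame-perfect outcome: (T, R) with payoffs (5, 8).
For the simultaneous game, intersect best replies.
Player 1's best replies: L→T; C→B; R→T.
Column's best replies: T→R; M→R; B→L.
Only (T, R) has each player best-responding; Nash payoffs (5, 8).
Sequential outcome (T, R) coincides with the Nash profile (T, R).

yes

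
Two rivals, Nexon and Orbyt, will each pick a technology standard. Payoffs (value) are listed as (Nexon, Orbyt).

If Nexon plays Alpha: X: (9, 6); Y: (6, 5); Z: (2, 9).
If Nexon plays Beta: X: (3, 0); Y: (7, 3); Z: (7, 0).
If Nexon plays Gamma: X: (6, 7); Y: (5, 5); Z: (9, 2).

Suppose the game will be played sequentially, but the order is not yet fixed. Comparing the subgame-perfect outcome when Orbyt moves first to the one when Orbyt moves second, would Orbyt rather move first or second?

If Nexon leads: Orbyt's best replies are Alpha→Z, Beta→Y, Gamma→X; Nexon's induced payoffs 2, 7, 6; outcome (Beta, Y), payoffs (7, 3).
If Orbyt leads: Nexon's best replies are X→Alpha, Y→Beta, Z→Gamma; Orbyt's induced payoffs 6, 3, 2; outcome (Alpha, X), payoffs (9, 6).
Orbyt gets 6 moving first and 3 moving second, so Orbyt prefers to move first.

first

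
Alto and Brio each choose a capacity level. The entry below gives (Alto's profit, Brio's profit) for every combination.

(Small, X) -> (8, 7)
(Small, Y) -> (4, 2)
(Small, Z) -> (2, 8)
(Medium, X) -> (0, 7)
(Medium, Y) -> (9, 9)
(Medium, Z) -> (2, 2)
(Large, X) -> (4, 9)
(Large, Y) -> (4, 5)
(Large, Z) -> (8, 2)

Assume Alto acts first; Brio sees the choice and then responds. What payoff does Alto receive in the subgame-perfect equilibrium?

Solve by backward induction (Alto leads).
- Small: BR = Z, leader payoff 2.
- Medium: BR = Y, leader payoff 9.
- Large: BR = X, leader payoff 4.
Among 2, 9, 4, the best is 9 at Medium. Subgame-perfect outcome: (Medium, Y) with payoffs (9, 9).

9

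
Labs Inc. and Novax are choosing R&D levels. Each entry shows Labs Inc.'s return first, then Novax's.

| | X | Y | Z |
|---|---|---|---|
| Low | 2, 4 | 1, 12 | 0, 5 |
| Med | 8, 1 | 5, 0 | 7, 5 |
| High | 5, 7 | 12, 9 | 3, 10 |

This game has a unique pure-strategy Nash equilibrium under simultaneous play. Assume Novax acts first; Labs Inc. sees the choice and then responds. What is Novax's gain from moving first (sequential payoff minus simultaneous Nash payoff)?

Solve by backward induction (Novax leads).
- X: BR = Med, leader payoff 1.
- Y: BR = High, leader payoff 9.
- Z: BR = Med, leader payoff 5.
Maximizing over 1, 9, 5, Novax chooses Y. Subgame-perfect outcome: (High, Y) with payoffs (12, 9).
For the simultaneous game, intersect best replies.
Labs Inc.'s best replies: X→Med; Y→High; Z→Med.
Novax's best replies: Low→Y; Med→Z; High→Z.
Only (Med, Z) has each player best-responding; Nash payoffs (7, 5).
Novax's commitment gain: 9 − 5 = 4.

4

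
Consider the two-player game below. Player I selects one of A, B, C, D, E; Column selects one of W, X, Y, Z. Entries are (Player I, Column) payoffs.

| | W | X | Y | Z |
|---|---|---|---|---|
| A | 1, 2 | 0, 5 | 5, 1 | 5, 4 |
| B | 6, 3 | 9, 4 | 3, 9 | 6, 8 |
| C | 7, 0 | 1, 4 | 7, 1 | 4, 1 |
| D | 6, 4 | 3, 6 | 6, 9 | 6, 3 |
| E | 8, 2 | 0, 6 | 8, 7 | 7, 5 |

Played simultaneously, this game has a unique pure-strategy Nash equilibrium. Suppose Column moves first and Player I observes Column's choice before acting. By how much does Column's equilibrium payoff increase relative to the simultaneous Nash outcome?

Player I best-responds to each possible Column move:
- W: Player I compares 1, 6, 7, 6, 8 and picks E; Column would get 2.
- X: Player I compares 0, 9, 1, 3, 0 and picks B; Column would get 4.
- Y: Player I compares 5, 3, 7, 6, 8 and picks E; Column would get 7.
- Z: Player I compares 5, 6, 4, 6, 7 and picks E; Column would get 5.
Column's induced payoffs are 2, 4, 7, 5, so Column commits to Y. Subgame-perfect outcome: (E, Y) with payoffs (8, 7).
Under simultaneous play:
Player I's best replies: W→E; X→B; Y→E; Z→E.
Column's best replies: A→X; B→Y; C→X; D→Y; E→Y.
The unique mutual best reply is (E, Y), giving (8, 7).
Column's commitment gain: 7 − 7 = 0.

0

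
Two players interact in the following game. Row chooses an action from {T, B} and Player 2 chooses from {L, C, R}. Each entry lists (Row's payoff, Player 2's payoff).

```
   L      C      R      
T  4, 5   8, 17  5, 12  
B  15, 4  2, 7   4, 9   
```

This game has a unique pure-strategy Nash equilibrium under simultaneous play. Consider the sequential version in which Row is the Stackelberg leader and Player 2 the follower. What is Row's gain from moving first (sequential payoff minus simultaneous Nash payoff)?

0

Player 2 best-responds to each possible Row move:
- T: Player 2 compares 5, 17, 12 and picks C; Row would get 8.
- B: Player 2 compares 4, 7, 9 and picks R; Row would get 4.
Row's induced payoffs are 8, 4, so Row commits to T. Subgame-perfect outcome: (T, C) with payoffs (8, 17).
For the simultaneous game, intersect best replies.
Row's best replies: L→B; C→T; R→T.
Player 2's best replies: T→C; B→R.
Only (T, C) has each player best-responding; Nash payoffs (8, 17).
Row's commitment gain: 8 − 8 = 0.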